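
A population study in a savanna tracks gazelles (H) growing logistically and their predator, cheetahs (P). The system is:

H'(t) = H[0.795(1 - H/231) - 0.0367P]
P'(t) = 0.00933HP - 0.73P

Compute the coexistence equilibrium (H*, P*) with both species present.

From dP/dt = 0 with P > 0: 0.00933H* = 0.73, so H* = 78.2.
Substitute into dH/dt = 0: 0.795(1 - 78.2/231) = 0.0367P*.
The bracket is 0.661, giving P* = 0.526/0.0367 = 14.3.

H* ≈ 78.2, P* ≈ 14.3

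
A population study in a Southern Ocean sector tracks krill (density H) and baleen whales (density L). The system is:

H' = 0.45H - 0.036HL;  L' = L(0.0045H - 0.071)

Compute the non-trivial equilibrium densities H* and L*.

H* ≈ 15.8, L* ≈ 12.5

Set dL/dt = 0 with L > 0: 0.0045H - 0.071 = 0, so H* = 0.071/0.0045 = 15.8.
Set dH/dt = 0 with H > 0: 0.45 - 0.036L = 0, so L* = 0.45/0.036 = 12.5.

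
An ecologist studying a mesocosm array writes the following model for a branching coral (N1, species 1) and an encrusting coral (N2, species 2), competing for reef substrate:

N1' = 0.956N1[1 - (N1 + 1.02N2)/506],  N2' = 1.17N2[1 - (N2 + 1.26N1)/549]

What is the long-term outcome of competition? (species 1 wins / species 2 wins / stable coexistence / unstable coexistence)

unstable coexistence (outcome depends on initial conditions)

Compare the nullcline intercepts: K1/α12 = 506/1.02 = 496 < K2 = 549; K2/α21 = 549/1.26 = 436 < K1 = 506.
Since both are reversed, neither can invade when rare; the interior point is a saddle.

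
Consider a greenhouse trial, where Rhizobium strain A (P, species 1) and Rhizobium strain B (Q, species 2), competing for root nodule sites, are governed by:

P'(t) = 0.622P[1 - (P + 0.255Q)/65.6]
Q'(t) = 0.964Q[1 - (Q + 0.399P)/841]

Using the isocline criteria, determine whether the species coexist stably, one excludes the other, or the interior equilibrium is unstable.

Compare the nullcline intercepts: K1/α12 = 65.6/0.255 = 257 < K2 = 841; K2/α21 = 841/0.399 = 2110 > K1 = 65.6.
Since the inequalities point opposite ways, species 2 can invade but species 1 cannot.

species 2 excludes species 1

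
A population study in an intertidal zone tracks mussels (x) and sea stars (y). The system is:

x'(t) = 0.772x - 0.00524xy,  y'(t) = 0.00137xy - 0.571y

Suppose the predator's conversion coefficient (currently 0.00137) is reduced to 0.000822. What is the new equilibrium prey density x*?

x* ≈ 695

At the interior fixed point, setting dy/dt = 0 with y > 0 fixes x* = (predator death rate)/(xy coefficient) — independent of the other coefficients.
With the change, x* = 0.571/0.000822 = 695; it rises from 417.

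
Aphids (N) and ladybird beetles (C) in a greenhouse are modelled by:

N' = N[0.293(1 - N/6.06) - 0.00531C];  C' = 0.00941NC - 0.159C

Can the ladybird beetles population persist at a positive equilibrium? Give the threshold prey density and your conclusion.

Threshold N = 16.9; K < 16.9, so no, the predator goes extinct.

The predator equation gives dC/dt > 0 only when N > 0.159/0.00941 = 16.9.
Without the predator, N → K = 6.06. Since 6.06 < 16.9, the predator cannot invade.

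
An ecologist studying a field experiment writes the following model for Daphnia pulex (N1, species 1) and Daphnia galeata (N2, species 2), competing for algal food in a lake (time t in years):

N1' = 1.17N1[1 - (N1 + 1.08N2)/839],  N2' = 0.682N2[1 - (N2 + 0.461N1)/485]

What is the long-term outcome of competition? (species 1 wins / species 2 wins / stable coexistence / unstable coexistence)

stable coexistence

Compare the nullcline intercepts: K1/α12 = 839/1.08 = 777 > K2 = 485; K2/α21 = 485/0.461 = 1050 > K1 = 839.
Since both inequalities hold, each species can invade when rare, so the interior equilibrium is stable.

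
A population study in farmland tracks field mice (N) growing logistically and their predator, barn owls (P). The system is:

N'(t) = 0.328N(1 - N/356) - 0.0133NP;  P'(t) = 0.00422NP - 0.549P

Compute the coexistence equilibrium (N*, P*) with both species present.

From dP/dt = 0 with P > 0: 0.00422N* = 0.549, so N* = 130.
Substitute into dN/dt = 0: 0.328(1 - 130/356) = 0.0133P*.
The bracket is 0.635, giving P* = 0.208/0.0133 = 15.6.

N* ≈ 130, P* ≈ 15.6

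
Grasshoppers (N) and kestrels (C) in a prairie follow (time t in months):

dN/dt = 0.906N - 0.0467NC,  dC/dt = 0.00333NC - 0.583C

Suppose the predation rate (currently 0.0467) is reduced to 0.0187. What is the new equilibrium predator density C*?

C* ≈ 48.4

At the interior fixed point, setting dN/dt = 0 with N > 0 fixes C* = (prey growth rate)/(NC coefficient) — independent of the other coefficients.
With the change, C* = 0.906/0.0187 = 48.4; it rises from 19.4.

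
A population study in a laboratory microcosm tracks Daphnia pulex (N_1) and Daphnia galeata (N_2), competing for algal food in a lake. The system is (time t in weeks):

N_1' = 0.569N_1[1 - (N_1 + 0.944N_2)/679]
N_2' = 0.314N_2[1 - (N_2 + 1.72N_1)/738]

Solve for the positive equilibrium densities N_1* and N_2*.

N_1* ≈ 28.3, N_2* ≈ 689

Setting both brackets to zero gives the nullclines N_1 + 0.944N_2 = 679 and 1.72N_1 + N_2 = 738.
Substituting N_2 = 738 - 1.72N_1 into the first: N_1(1 - 0.944·1.72) = 679 - 0.944·738.
So N_1* = -17.7/-0.624 = 28.3, and then N_2* = 738 - 1.72·28.3 = 689.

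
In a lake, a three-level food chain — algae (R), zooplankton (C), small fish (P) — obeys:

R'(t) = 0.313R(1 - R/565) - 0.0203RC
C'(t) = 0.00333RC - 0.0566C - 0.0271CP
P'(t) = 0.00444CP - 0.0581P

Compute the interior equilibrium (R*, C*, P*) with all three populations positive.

R* ≈ 85.5, C* ≈ 13.1, P* ≈ 8.42

From dP/dt = 0: 0.00444C* = 0.0581, so C* = 13.1.
From dR/dt = 0: 0.313(1 - R*/565) = 0.0203·13.1, giving R* = 565·(1 - 0.849) = 85.5.
From dC/dt = 0: 0.00333·85.5 - 0.0566 = 0.0271P*, so P* = 0.228/0.0271 = 8.42.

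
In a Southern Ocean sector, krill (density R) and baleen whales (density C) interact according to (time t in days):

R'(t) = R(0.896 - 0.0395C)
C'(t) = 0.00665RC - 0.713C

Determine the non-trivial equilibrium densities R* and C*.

R* ≈ 107, C* ≈ 22.7

Set dC/dt = 0 with C > 0: 0.00665R - 0.713 = 0, so R* = 0.713/0.00665 = 107.
Set dR/dt = 0 with R > 0: 0.896 - 0.0395C = 0, so C* = 0.896/0.0395 = 22.7.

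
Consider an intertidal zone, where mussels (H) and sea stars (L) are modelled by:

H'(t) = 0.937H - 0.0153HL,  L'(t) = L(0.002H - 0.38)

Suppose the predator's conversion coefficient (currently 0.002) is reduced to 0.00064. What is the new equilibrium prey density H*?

H* ≈ 594

At the interior fixed point, setting dL/dt = 0 with L > 0 fixes H* = (predator death rate)/(HL coefficient) — independent of the other coefficients.
With the change, H* = 0.38/0.00064 = 594; it rises from 190.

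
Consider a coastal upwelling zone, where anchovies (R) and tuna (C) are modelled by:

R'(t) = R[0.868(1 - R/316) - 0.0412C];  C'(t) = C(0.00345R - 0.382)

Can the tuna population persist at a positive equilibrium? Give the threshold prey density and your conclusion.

The predator equation gives dC/dt > 0 only when R > 0.382/0.00345 = 111.
Without the predator, R → K = 316. Since 316 > 111, the predator can invade and persist.

Threshold R = 111; K > 111, so yes, the predator persists.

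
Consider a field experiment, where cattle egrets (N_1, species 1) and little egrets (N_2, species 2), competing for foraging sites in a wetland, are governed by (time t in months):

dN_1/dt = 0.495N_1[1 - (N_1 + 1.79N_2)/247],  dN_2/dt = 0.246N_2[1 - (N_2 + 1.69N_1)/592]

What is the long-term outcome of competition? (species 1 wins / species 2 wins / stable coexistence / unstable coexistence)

species 2 excludes species 1

Compare the nullcline intercepts: K1/α12 = 247/1.79 = 138 < K2 = 592; K2/α21 = 592/1.69 = 350 > K1 = 247.
Since the inequalities point opposite ways, species 2 can invade but species 1 cannot.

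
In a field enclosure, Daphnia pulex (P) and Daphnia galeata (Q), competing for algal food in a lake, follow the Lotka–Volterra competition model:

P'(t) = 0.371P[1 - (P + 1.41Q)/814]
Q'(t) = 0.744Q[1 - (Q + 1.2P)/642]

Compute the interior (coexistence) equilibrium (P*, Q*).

P* ≈ 132, Q* ≈ 484

Setting both brackets to zero gives the nullclines P + 1.41Q = 814 and 1.2P + Q = 642.
Substituting Q = 642 - 1.2P into the first: P(1 - 1.41·1.2) = 814 - 1.41·642.
So P* = -91.2/-0.692 = 132, and then Q* = 642 - 1.2·132 = 484.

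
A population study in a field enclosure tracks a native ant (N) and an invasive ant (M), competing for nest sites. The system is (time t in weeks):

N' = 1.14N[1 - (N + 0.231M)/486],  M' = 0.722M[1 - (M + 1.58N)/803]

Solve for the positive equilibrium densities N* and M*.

N* ≈ 473, M* ≈ 55.3

Setting both brackets to zero gives the nullclines N + 0.231M = 486 and 1.58N + M = 803.
Substituting M = 803 - 1.58N into the first: N(1 - 0.231·1.58) = 486 - 0.231·803.
So N* = 301/0.635 = 473, and then M* = 803 - 1.58·473 = 55.3.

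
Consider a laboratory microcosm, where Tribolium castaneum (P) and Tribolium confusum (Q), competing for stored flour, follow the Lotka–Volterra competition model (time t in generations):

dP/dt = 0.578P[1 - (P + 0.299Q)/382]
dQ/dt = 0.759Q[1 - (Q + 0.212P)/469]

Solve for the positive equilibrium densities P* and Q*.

Setting both brackets to zero gives the nullclines P + 0.299Q = 382 and 0.212P + Q = 469.
Substituting Q = 469 - 0.212P into the first: P(1 - 0.299·0.212) = 382 - 0.299·469.
So P* = 242/0.937 = 258, and then Q* = 469 - 0.212·258 = 414.

P* ≈ 258, Q* ≈ 414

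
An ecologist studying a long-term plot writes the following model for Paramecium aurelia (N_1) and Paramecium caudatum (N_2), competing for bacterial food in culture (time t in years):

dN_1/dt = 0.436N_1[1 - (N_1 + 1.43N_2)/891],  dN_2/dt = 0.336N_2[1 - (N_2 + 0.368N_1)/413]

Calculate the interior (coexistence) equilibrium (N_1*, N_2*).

N_1* ≈ 634, N_2* ≈ 180

Setting both brackets to zero gives the nullclines N_1 + 1.43N_2 = 891 and 0.368N_1 + N_2 = 413.
Substituting N_2 = 413 - 0.368N_1 into the first: N_1(1 - 1.43·0.368) = 891 - 1.43·413.
So N_1* = 300/0.474 = 634, and then N_2* = 413 - 0.368·634 = 180.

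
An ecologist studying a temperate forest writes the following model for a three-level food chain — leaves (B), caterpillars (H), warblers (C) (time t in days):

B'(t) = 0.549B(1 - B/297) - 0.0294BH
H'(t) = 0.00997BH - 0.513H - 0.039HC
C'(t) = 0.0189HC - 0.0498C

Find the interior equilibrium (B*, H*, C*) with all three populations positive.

B* ≈ 255, H* ≈ 2.63, C* ≈ 52.1

From dC/dt = 0: 0.0189H* = 0.0498, so H* = 2.63.
From dB/dt = 0: 0.549(1 - B*/297) = 0.0294·2.63, giving B* = 297·(1 - 0.141) = 255.
From dH/dt = 0: 0.00997·255 - 0.513 = 0.039C*, so C* = 2.03/0.039 = 52.1.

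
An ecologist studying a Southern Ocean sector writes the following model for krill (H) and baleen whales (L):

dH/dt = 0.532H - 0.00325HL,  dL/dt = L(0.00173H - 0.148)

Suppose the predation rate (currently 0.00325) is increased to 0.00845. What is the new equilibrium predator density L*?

At the interior fixed point, setting dH/dt = 0 with H > 0 fixes L* = (prey growth rate)/(HL coefficient) — independent of the other coefficients.
With the change, L* = 0.532/0.00845 = 63; it falls from 164.

L* ≈ 63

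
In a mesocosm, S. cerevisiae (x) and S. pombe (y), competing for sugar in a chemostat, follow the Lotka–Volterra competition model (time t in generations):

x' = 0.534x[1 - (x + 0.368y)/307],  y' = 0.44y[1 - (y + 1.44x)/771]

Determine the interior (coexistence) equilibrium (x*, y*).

x* ≈ 49.5, y* ≈ 700

Setting both brackets to zero gives the nullclines x + 0.368y = 307 and 1.44x + y = 771.
Substituting y = 771 - 1.44x into the first: x(1 - 0.368·1.44) = 307 - 0.368·771.
So x* = 23.3/0.47 = 49.5, and then y* = 771 - 1.44·49.5 = 700.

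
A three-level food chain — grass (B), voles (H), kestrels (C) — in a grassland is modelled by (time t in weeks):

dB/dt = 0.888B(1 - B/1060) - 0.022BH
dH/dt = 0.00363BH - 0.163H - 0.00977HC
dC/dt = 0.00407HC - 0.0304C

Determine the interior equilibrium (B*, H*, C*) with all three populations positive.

From dC/dt = 0: 0.00407H* = 0.0304, so H* = 7.47.
From dB/dt = 0: 0.888(1 - B*/1060) = 0.022·7.47, giving B* = 1060·(1 - 0.185) = 864.
From dH/dt = 0: 0.00363·864 - 0.163 = 0.00977C*, so C* = 2.97/0.00977 = 304.

B* ≈ 864, H* ≈ 7.47, C* ≈ 304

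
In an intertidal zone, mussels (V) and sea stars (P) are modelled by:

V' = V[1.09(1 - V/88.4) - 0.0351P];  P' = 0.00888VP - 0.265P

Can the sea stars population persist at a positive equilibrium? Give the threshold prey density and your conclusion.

The predator equation gives dP/dt > 0 only when V > 0.265/0.00888 = 29.8.
Without the predator, V → K = 88.4. Since 88.4 > 29.8, the predator can invade and persist.

Threshold V = 29.8; K > 29.8, so yes, the predator persists.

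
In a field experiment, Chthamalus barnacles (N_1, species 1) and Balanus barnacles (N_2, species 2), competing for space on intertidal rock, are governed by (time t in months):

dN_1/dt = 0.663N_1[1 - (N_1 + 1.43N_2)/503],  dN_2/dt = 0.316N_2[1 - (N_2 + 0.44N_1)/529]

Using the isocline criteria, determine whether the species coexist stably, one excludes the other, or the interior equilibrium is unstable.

species 2 excludes species 1

Compare the nullcline intercepts: K1/α12 = 503/1.43 = 352 < K2 = 529; K2/α21 = 529/0.44 = 1200 > K1 = 503.
Since the inequalities point opposite ways, species 2 can invade but species 1 cannot.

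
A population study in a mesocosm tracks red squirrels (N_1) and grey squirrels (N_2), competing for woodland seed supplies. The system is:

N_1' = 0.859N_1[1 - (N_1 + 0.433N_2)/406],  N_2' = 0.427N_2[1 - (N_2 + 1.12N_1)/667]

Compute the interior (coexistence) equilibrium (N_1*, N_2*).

Setting both brackets to zero gives the nullclines N_1 + 0.433N_2 = 406 and 1.12N_1 + N_2 = 667.
Substituting N_2 = 667 - 1.12N_1 into the first: N_1(1 - 0.433·1.12) = 406 - 0.433·667.
So N_1* = 117/0.515 = 228, and then N_2* = 667 - 1.12·228 = 412.

N_1* ≈ 228, N_2* ≈ 412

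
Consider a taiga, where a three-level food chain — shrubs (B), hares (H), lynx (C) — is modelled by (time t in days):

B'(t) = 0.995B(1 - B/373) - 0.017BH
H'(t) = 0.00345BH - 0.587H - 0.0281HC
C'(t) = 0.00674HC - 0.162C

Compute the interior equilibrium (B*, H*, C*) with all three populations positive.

B* ≈ 220, H* ≈ 24, C* ≈ 6.1

From dC/dt = 0: 0.00674H* = 0.162, so H* = 24.
From dB/dt = 0: 0.995(1 - B*/373) = 0.017·24, giving B* = 373·(1 - 0.411) = 220.
From dH/dt = 0: 0.00345·220 - 0.587 = 0.0281C*, so C* = 0.171/0.0281 = 6.1.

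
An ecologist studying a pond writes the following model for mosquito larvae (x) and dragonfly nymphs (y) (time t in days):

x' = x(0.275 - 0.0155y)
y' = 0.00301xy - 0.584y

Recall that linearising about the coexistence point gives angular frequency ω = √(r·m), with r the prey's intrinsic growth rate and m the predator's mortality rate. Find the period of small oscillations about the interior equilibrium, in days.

T ≈ 15.7 days

Here r = 0.275 and m = 0.584, so r·m = 0.161.
ω = √0.161 = 0.401 per day, hence T = 2π/ω ≈ 15.7 days.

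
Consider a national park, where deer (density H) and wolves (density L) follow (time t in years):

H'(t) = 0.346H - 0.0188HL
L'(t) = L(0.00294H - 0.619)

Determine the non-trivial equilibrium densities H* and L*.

H* ≈ 211, L* ≈ 18.4

Set dL/dt = 0 with L > 0: 0.00294H - 0.619 = 0, so H* = 0.619/0.00294 = 211.
Set dH/dt = 0 with H > 0: 0.346 - 0.0188L = 0, so L* = 0.346/0.0188 = 18.4.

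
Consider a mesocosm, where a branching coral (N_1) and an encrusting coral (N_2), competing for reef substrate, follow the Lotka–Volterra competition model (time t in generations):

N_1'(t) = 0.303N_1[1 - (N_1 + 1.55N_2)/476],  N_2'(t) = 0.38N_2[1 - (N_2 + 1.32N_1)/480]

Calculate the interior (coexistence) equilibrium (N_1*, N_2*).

N_1* ≈ 256, N_2* ≈ 142

Setting both brackets to zero gives the nullclines N_1 + 1.55N_2 = 476 and 1.32N_1 + N_2 = 480.
Substituting N_2 = 480 - 1.32N_1 into the first: N_1(1 - 1.55·1.32) = 476 - 1.55·480.
So N_1* = -268/-1.05 = 256, and then N_2* = 480 - 1.32·256 = 142.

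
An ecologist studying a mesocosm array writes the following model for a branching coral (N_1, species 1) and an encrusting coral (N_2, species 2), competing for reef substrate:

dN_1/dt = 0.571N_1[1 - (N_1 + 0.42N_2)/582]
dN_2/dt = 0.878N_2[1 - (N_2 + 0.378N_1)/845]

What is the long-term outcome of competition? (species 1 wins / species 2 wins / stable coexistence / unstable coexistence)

Compare the nullcline intercepts: K1/α12 = 582/0.42 = 1390 > K2 = 845; K2/α21 = 845/0.378 = 2240 > K1 = 582.
Since both inequalities hold, each species can invade when rare, so the interior equilibrium is stable.

stable coexistence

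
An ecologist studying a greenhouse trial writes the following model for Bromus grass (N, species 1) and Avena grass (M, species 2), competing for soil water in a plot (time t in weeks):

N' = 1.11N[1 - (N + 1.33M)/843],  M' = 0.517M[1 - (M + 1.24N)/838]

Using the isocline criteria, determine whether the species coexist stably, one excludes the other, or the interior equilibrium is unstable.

unstable coexistence (outcome depends on initial conditions)

Compare the nullcline intercepts: K1/α12 = 843/1.33 = 634 < K2 = 838; K2/α21 = 838/1.24 = 676 < K1 = 843.
Since both are reversed, neither can invade when rare; the interior point is a saddle.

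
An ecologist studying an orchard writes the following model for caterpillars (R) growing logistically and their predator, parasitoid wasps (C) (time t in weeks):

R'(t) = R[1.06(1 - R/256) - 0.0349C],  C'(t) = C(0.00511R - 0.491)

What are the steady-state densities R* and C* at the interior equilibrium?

From dC/dt = 0 with C > 0: 0.00511R* = 0.491, so R* = 96.1.
Substitute into dR/dt = 0: 1.06(1 - 96.1/256) = 0.0349C*.
The bracket is 0.625, giving C* = 0.662/0.0349 = 19.

R* ≈ 96.1, C* ≈ 19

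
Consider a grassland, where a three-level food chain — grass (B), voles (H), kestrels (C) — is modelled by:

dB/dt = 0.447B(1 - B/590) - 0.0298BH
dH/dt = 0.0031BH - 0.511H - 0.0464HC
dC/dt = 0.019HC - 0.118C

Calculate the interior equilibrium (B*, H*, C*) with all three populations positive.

B* ≈ 346, H* ≈ 6.21, C* ≈ 12.1

From dC/dt = 0: 0.019H* = 0.118, so H* = 6.21.
From dB/dt = 0: 0.447(1 - B*/590) = 0.0298·6.21, giving B* = 590·(1 - 0.414) = 346.
From dH/dt = 0: 0.0031·346 - 0.511 = 0.0464C*, so C* = 0.561/0.0464 = 12.1.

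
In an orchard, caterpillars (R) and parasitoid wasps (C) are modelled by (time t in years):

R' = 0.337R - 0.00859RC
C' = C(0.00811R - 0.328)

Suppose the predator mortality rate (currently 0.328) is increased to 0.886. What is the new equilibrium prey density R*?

R* ≈ 109

At the interior fixed point, setting dC/dt = 0 with C > 0 fixes R* = (predator death rate)/(RC coefficient) — independent of the other coefficients.
With the change, R* = 0.886/0.00811 = 109; it rises from 40.4.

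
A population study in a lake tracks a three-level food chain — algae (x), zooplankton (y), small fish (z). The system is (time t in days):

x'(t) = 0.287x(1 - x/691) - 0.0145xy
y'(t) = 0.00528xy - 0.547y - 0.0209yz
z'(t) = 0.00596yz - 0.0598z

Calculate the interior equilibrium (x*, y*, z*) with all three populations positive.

x* ≈ 341, y* ≈ 10, z* ≈ 59.9

From dz/dt = 0: 0.00596y* = 0.0598, so y* = 10.
From dx/dt = 0: 0.287(1 - x*/691) = 0.0145·10, giving x* = 691·(1 - 0.507) = 341.
From dy/dt = 0: 0.00528·341 - 0.547 = 0.0209z*, so z* = 1.25/0.0209 = 59.9.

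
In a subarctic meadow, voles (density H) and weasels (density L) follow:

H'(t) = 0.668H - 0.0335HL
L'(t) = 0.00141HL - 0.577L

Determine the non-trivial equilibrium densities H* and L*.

H* ≈ 409, L* ≈ 19.9

Set dL/dt = 0 with L > 0: 0.00141H - 0.577 = 0, so H* = 0.577/0.00141 = 409.
Set dH/dt = 0 with H > 0: 0.668 - 0.0335L = 0, so L* = 0.668/0.0335 = 19.9.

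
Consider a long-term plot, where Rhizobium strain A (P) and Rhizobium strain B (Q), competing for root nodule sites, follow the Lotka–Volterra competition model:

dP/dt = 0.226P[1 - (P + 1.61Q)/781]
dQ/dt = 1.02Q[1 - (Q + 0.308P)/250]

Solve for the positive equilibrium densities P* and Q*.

P* ≈ 751, Q* ≈ 18.7

Setting both brackets to zero gives the nullclines P + 1.61Q = 781 and 0.308P + Q = 250.
Substituting Q = 250 - 0.308P into the first: P(1 - 1.61·0.308) = 781 - 1.61·250.
So P* = 378/0.504 = 751, and then Q* = 250 - 0.308·751 = 18.7.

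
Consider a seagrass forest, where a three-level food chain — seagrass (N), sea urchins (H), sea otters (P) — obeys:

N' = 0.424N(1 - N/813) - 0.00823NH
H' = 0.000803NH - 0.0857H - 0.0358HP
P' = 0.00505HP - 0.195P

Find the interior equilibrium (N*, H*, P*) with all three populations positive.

N* ≈ 204, H* ≈ 38.6, P* ≈ 2.17

From dP/dt = 0: 0.00505H* = 0.195, so H* = 38.6.
From dN/dt = 0: 0.424(1 - N*/813) = 0.00823·38.6, giving N* = 813·(1 - 0.75) = 204.
From dH/dt = 0: 0.000803·204 - 0.0857 = 0.0358P*, so P* = 0.0778/0.0358 = 2.17.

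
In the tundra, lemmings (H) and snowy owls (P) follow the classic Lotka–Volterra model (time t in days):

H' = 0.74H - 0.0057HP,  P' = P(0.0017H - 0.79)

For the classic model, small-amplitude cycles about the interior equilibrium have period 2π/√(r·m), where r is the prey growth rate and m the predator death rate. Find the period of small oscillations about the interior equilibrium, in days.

T ≈ 8.22 days

Here r = 0.74 and m = 0.79, so r·m = 0.585.
ω = √0.585 = 0.765 per day, hence T = 2π/ω ≈ 8.22 days.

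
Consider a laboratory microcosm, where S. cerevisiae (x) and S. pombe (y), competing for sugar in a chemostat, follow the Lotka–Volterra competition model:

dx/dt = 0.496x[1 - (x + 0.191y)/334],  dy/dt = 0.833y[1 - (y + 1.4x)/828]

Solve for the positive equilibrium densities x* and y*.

Setting both brackets to zero gives the nullclines x + 0.191y = 334 and 1.4x + y = 828.
Substituting y = 828 - 1.4x into the first: x(1 - 0.191·1.4) = 334 - 0.191·828.
So x* = 176/0.733 = 240, and then y* = 828 - 1.4·240 = 492.

x* ≈ 240, y* ≈ 492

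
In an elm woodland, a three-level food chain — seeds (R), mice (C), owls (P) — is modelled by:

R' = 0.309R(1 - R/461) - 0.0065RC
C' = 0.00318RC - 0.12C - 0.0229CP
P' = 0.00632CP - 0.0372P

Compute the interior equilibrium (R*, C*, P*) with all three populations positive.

R* ≈ 404, C* ≈ 5.89, P* ≈ 50.9

From dP/dt = 0: 0.00632C* = 0.0372, so C* = 5.89.
From dR/dt = 0: 0.309(1 - R*/461) = 0.0065·5.89, giving R* = 461·(1 - 0.124) = 404.
From dC/dt = 0: 0.00318·404 - 0.12 = 0.0229P*, so P* = 1.16/0.0229 = 50.9.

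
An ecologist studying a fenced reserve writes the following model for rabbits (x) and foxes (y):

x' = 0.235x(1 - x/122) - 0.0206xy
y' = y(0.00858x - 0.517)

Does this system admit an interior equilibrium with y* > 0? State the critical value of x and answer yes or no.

The predator equation gives dy/dt > 0 only when x > 0.517/0.00858 = 60.3.
Without the predator, x → K = 122. Since 122 > 60.3, the predator can invade and persist.

Threshold x = 60.3; K > 60.3, so yes, the predator persists.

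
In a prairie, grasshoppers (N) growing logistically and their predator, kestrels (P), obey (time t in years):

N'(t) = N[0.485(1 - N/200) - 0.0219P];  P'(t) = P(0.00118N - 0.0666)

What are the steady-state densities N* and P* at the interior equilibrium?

From dP/dt = 0 with P > 0: 0.00118N* = 0.0666, so N* = 56.4.
Substitute into dN/dt = 0: 0.485(1 - 56.4/200) = 0.0219P*.
The bracket is 0.718, giving P* = 0.348/0.0219 = 15.9.

N* ≈ 56.4, P* ≈ 15.9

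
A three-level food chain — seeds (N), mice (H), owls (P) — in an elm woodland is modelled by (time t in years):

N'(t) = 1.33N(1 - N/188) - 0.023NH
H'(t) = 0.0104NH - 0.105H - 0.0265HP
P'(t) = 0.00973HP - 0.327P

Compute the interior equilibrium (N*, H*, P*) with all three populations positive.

From dP/dt = 0: 0.00973H* = 0.327, so H* = 33.6.
From dN/dt = 0: 1.33(1 - N*/188) = 0.023·33.6, giving N* = 188·(1 - 0.581) = 78.7.
From dH/dt = 0: 0.0104·78.7 - 0.105 = 0.0265P*, so P* = 0.714/0.0265 = 26.9.

N* ≈ 78.7, H* ≈ 33.6, P* ≈ 26.9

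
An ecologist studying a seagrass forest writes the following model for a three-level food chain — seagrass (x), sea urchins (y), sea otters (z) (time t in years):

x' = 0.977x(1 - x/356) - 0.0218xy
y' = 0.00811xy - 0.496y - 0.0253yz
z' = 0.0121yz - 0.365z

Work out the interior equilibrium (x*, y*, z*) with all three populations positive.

x* ≈ 116, y* ≈ 30.2, z* ≈ 17.7

From dz/dt = 0: 0.0121y* = 0.365, so y* = 30.2.
From dx/dt = 0: 0.977(1 - x*/356) = 0.0218·30.2, giving x* = 356·(1 - 0.673) = 116.
From dy/dt = 0: 0.00811·116 - 0.496 = 0.0253z*, so z* = 0.448/0.0253 = 17.7.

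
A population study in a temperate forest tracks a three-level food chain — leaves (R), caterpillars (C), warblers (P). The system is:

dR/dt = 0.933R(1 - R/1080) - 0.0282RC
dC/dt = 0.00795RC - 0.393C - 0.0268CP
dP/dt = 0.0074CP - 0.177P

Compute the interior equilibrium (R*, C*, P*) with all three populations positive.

R* ≈ 299, C* ≈ 23.9, P* ≈ 74.1

From dP/dt = 0: 0.0074C* = 0.177, so C* = 23.9.
From dR/dt = 0: 0.933(1 - R*/1080) = 0.0282·23.9, giving R* = 1080·(1 - 0.723) = 299.
From dC/dt = 0: 0.00795·299 - 0.393 = 0.0268P*, so P* = 1.99/0.0268 = 74.1.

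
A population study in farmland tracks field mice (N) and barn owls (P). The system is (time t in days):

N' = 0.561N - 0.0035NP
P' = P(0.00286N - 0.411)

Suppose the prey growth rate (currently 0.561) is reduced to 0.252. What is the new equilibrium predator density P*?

P* ≈ 72

At the interior fixed point, setting dN/dt = 0 with N > 0 fixes P* = (prey growth rate)/(NP coefficient) — independent of the other coefficients.
With the change, P* = 0.252/0.0035 = 72; it falls from 160.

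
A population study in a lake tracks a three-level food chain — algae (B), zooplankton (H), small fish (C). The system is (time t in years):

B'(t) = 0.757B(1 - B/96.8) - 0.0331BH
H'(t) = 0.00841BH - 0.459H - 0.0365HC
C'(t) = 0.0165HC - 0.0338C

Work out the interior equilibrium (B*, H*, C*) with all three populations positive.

From dC/dt = 0: 0.0165H* = 0.0338, so H* = 2.05.
From dB/dt = 0: 0.757(1 - B*/96.8) = 0.0331·2.05, giving B* = 96.8·(1 - 0.0896) = 88.1.
From dH/dt = 0: 0.00841·88.1 - 0.459 = 0.0365C*, so C* = 0.282/0.0365 = 7.73.

B* ≈ 88.1, H* ≈ 2.05, C* ≈ 7.73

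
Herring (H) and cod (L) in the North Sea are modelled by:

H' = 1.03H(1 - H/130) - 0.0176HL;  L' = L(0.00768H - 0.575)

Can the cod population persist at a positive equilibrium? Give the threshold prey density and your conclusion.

Threshold H = 74.9; K > 74.9, so yes, the predator persists.

The predator equation gives dL/dt > 0 only when H > 0.575/0.00768 = 74.9.
Without the predator, H → K = 130. Since 130 > 74.9, the predator can invade and persist.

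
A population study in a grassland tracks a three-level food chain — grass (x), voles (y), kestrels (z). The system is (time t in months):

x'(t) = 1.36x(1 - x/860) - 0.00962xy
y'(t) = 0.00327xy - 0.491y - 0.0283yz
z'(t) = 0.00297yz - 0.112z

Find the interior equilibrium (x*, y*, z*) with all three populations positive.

From dz/dt = 0: 0.00297y* = 0.112, so y* = 37.7.
From dx/dt = 0: 1.36(1 - x*/860) = 0.00962·37.7, giving x* = 860·(1 - 0.267) = 631.
From dy/dt = 0: 0.00327·631 - 0.491 = 0.0283z*, so z* = 1.57/0.0283 = 55.5.

x* ≈ 631, y* ≈ 37.7, z* ≈ 55.5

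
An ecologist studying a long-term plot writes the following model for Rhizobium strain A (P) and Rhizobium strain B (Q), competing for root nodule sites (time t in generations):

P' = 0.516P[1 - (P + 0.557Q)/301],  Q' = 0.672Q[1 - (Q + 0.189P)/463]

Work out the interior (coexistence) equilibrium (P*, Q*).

Setting both brackets to zero gives the nullclines P + 0.557Q = 301 and 0.189P + Q = 463.
Substituting Q = 463 - 0.189P into the first: P(1 - 0.557·0.189) = 301 - 0.557·463.
So P* = 43.1/0.895 = 48.2, and then Q* = 463 - 0.189·48.2 = 454.

P* ≈ 48.2, Q* ≈ 454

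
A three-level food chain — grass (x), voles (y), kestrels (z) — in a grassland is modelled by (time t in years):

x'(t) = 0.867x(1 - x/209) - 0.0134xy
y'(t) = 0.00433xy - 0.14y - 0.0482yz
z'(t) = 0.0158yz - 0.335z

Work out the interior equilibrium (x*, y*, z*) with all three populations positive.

From dz/dt = 0: 0.0158y* = 0.335, so y* = 21.2.
From dx/dt = 0: 0.867(1 - x*/209) = 0.0134·21.2, giving x* = 209·(1 - 0.328) = 141.
From dy/dt = 0: 0.00433·141 - 0.14 = 0.0482z*, so z* = 0.468/0.0482 = 9.72.

x* ≈ 141, y* ≈ 21.2, z* ≈ 9.72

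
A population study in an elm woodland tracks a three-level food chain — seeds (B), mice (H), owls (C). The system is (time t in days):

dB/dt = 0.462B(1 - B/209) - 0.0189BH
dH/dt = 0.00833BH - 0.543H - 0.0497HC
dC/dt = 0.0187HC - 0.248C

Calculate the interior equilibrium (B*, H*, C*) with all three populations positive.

From dC/dt = 0: 0.0187H* = 0.248, so H* = 13.3.
From dB/dt = 0: 0.462(1 - B*/209) = 0.0189·13.3, giving B* = 209·(1 - 0.543) = 95.6.
From dH/dt = 0: 0.00833·95.6 - 0.543 = 0.0497C*, so C* = 0.253/0.0497 = 5.1.

B* ≈ 95.6, H* ≈ 13.3, C* ≈ 5.1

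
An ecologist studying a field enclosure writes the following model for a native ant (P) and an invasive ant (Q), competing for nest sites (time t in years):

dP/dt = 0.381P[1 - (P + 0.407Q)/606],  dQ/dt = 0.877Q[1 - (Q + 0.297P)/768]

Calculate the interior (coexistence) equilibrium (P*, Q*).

Setting both brackets to zero gives the nullclines P + 0.407Q = 606 and 0.297P + Q = 768.
Substituting Q = 768 - 0.297P into the first: P(1 - 0.407·0.297) = 606 - 0.407·768.
So P* = 293/0.879 = 334, and then Q* = 768 - 0.297·334 = 669.

P* ≈ 334, Q* ≈ 669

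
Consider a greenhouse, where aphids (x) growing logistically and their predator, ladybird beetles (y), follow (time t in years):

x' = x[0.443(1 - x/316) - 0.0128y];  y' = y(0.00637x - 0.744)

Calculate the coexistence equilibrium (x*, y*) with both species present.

From dy/dt = 0 with y > 0: 0.00637x* = 0.744, so x* = 117.
Substitute into dx/dt = 0: 0.443(1 - 117/316) = 0.0128y*.
The bracket is 0.63, giving y* = 0.279/0.0128 = 21.8.

x* ≈ 117, y* ≈ 21.8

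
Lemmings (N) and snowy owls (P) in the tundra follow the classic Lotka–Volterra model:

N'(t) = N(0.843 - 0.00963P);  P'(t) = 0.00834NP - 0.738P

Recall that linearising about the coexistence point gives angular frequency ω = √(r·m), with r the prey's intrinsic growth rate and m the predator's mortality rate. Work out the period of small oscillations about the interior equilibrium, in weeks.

Here r = 0.843 and m = 0.738, so r·m = 0.622.
ω = √0.622 = 0.789 per week, hence T = 2π/ω ≈ 7.97 weeks.

T ≈ 7.97 weeks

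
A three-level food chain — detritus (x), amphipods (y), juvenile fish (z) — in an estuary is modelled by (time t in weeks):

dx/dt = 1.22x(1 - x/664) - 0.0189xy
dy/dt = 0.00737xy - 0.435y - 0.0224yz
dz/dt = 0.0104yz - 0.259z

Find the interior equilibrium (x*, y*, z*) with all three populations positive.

From dz/dt = 0: 0.0104y* = 0.259, so y* = 24.9.
From dx/dt = 0: 1.22(1 - x*/664) = 0.0189·24.9, giving x* = 664·(1 - 0.386) = 408.
From dy/dt = 0: 0.00737·408 - 0.435 = 0.0224z*, so z* = 2.57/0.0224 = 115.

x* ≈ 408, y* ≈ 24.9, z* ≈ 115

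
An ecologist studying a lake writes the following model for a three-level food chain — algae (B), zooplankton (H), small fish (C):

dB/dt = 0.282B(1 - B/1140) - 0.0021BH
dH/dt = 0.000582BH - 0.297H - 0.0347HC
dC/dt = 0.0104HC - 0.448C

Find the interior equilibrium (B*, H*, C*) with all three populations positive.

From dC/dt = 0: 0.0104H* = 0.448, so H* = 43.1.
From dB/dt = 0: 0.282(1 - B*/1140) = 0.0021·43.1, giving B* = 1140·(1 - 0.321) = 774.
From dH/dt = 0: 0.000582·774 - 0.297 = 0.0347C*, so C* = 0.154/0.0347 = 4.43.

B* ≈ 774, H* ≈ 43.1, C* ≈ 4.43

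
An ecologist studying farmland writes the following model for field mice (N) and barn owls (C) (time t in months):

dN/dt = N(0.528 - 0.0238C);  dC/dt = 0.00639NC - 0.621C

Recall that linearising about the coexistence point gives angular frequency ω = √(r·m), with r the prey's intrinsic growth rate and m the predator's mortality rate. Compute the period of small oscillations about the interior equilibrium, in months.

T ≈ 11 months

Here r = 0.528 and m = 0.621, so r·m = 0.328.
ω = √0.328 = 0.573 per month, hence T = 2π/ω ≈ 11 months.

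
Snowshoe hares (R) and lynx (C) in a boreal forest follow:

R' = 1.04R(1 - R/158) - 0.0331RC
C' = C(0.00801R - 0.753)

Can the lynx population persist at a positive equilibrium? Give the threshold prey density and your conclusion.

Threshold R = 94; K > 94, so yes, the predator persists.

The predator equation gives dC/dt > 0 only when R > 0.753/0.00801 = 94.
Without the predator, R → K = 158. Since 158 > 94, the predator can invade and persist.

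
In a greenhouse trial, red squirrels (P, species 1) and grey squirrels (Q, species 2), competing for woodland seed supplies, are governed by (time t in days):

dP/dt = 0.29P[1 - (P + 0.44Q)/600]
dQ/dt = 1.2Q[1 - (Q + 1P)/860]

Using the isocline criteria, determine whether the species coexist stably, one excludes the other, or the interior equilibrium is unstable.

Compare the nullcline intercepts: K1/α12 = 600/0.44 = 1360 > K2 = 860; K2/α21 = 860/1 = 860 > K1 = 600.
Since both inequalities hold, each species can invade when rare, so the interior equilibrium is stable.

stable coexistence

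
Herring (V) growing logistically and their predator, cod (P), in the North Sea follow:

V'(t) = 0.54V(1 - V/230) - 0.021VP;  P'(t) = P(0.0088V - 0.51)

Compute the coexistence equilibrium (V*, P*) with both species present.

From dP/dt = 0 with P > 0: 0.0088V* = 0.51, so V* = 58.
Substitute into dV/dt = 0: 0.54(1 - 58/230) = 0.021P*.
The bracket is 0.748, giving P* = 0.404/0.021 = 19.2.

V* ≈ 58, P* ≈ 19.2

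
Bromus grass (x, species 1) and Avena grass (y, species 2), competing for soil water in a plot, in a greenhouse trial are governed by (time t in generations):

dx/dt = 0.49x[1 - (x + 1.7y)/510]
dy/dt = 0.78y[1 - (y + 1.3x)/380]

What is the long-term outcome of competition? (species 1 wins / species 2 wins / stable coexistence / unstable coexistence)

Compare the nullcline intercepts: K1/α12 = 510/1.7 = 300 < K2 = 380; K2/α21 = 380/1.3 = 292 < K1 = 510.
Since both are reversed, neither can invade when rare; the interior point is a saddle.

unstable coexistence (outcome depends on initial conditions)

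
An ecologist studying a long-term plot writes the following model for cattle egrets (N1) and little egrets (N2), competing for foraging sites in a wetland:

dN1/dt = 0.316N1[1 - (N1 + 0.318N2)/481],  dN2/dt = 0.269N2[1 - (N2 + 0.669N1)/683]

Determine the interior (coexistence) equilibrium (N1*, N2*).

Setting both brackets to zero gives the nullclines N1 + 0.318N2 = 481 and 0.669N1 + N2 = 683.
Substituting N2 = 683 - 0.669N1 into the first: N1(1 - 0.318·0.669) = 481 - 0.318·683.
So N1* = 264/0.787 = 335, and then N2* = 683 - 0.669·335 = 459.

N1* ≈ 335, N2* ≈ 459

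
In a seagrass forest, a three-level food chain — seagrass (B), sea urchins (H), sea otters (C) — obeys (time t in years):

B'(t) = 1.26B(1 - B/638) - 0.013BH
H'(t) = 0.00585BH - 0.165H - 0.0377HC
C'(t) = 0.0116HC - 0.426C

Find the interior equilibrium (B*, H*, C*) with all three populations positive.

B* ≈ 396, H* ≈ 36.7, C* ≈ 57.1

From dC/dt = 0: 0.0116H* = 0.426, so H* = 36.7.
From dB/dt = 0: 1.26(1 - B*/638) = 0.013·36.7, giving B* = 638·(1 - 0.379) = 396.
From dH/dt = 0: 0.00585·396 - 0.165 = 0.0377C*, so C* = 2.15/0.0377 = 57.1.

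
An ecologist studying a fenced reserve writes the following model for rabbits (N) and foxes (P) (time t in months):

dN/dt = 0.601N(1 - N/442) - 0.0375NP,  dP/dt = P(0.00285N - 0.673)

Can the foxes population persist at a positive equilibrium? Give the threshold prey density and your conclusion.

Threshold N = 236; K > 236, so yes, the predator persists.

The predator equation gives dP/dt > 0 only when N > 0.673/0.00285 = 236.
Without the predator, N → K = 442. Since 442 > 236, the predator can invade and persist.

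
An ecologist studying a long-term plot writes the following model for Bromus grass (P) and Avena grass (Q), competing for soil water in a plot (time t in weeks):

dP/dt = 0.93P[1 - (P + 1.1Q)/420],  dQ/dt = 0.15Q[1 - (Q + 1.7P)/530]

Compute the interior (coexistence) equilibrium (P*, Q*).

P* ≈ 187, Q* ≈ 211

Setting both brackets to zero gives the nullclines P + 1.1Q = 420 and 1.7P + Q = 530.
Substituting Q = 530 - 1.7P into the first: P(1 - 1.1·1.7) = 420 - 1.1·530.
So P* = -163/-0.87 = 187, and then Q* = 530 - 1.7·187 = 211.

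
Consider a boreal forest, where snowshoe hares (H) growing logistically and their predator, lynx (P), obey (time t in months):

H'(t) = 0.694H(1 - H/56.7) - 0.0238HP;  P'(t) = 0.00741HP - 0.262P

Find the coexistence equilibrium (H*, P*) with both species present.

From dP/dt = 0 with P > 0: 0.00741H* = 0.262, so H* = 35.4.
Substitute into dH/dt = 0: 0.694(1 - 35.4/56.7) = 0.0238P*.
The bracket is 0.376, giving P* = 0.261/0.0238 = 11.

H* ≈ 35.4, P* ≈ 11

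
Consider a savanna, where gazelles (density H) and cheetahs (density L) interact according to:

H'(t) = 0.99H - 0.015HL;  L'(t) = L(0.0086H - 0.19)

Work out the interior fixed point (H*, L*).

H* ≈ 22.1, L* ≈ 66

Set dL/dt = 0 with L > 0: 0.0086H - 0.19 = 0, so H* = 0.19/0.0086 = 22.1.
Set dH/dt = 0 with H > 0: 0.99 - 0.015L = 0, so L* = 0.99/0.015 = 66.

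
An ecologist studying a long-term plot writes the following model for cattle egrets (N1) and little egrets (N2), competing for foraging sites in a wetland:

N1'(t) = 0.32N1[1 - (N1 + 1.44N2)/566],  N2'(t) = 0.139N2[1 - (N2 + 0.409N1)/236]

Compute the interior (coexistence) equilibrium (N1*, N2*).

N1* ≈ 550, N2* ≈ 11

Setting both brackets to zero gives the nullclines N1 + 1.44N2 = 566 and 0.409N1 + N2 = 236.
Substituting N2 = 236 - 0.409N1 into the first: N1(1 - 1.44·0.409) = 566 - 1.44·236.
So N1* = 226/0.411 = 550, and then N2* = 236 - 0.409·550 = 11.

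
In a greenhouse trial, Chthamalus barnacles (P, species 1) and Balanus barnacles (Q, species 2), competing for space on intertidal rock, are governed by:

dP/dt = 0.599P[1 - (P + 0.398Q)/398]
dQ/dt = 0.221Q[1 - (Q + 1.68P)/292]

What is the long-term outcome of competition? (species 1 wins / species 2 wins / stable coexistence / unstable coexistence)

Compare the nullcline intercepts: K1/α12 = 398/0.398 = 1000 > K2 = 292; K2/α21 = 292/1.68 = 174 < K1 = 398.
Since the inequalities point opposite ways, species 1 can invade but species 2 cannot.

species 1 excludes species 2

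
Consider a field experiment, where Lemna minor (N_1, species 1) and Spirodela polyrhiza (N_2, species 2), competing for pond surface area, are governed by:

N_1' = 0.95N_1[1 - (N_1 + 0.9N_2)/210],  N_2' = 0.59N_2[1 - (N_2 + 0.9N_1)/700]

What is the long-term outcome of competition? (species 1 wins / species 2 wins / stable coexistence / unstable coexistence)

Compare the nullcline intercepts: K1/α12 = 210/0.9 = 233 < K2 = 700; K2/α21 = 700/0.9 = 778 > K1 = 210.
Since the inequalities point opposite ways, species 2 can invade but species 1 cannot.

species 2 excludes species 1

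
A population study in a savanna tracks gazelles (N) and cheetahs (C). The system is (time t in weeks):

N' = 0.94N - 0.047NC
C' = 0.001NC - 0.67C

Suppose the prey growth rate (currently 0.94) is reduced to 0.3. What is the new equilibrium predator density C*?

C* ≈ 6.38

At the interior fixed point, setting dN/dt = 0 with N > 0 fixes C* = (prey growth rate)/(NC coefficient) — independent of the other coefficients.
With the change, C* = 0.3/0.047 = 6.38; it falls from 20.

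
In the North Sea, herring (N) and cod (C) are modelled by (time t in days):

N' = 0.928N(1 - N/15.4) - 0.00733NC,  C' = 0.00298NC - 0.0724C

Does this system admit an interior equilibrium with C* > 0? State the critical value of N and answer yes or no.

The predator equation gives dC/dt > 0 only when N > 0.0724/0.00298 = 24.3.
Without the predator, N → K = 15.4. Since 15.4 < 24.3, the predator cannot invade.

Threshold N = 24.3; K < 24.3, so no, the predator goes extinct.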